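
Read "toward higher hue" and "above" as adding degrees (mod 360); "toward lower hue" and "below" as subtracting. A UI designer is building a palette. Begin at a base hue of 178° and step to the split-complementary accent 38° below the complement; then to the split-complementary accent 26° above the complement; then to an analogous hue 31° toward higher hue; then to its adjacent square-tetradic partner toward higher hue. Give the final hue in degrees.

+142° (split-comp 38° ↓): 178 + 142 = 320°
+206° (split-comp 26° ↑): 320 + 206 = 526 → 526 − 360 = 166°
+31° (analog 31° ↑): 166 + 31 = 197°
+90° (square ↑): 197 + 90 = 287°

287°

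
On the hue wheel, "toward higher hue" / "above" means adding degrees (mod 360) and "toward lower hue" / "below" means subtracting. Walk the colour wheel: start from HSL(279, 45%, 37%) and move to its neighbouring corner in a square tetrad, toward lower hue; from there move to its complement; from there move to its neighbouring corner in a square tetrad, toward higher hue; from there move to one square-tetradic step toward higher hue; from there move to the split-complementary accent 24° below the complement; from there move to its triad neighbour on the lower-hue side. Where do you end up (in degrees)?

−90° (square ↓): 279 − 90 = 189°
+180° (complement): 189 + 180 = 369 → 369 − 360 = 9°
+90° (square ↑): 9 + 90 = 99°
+90° (square ↑): 99 + 90 = 189°
+156° (split-comp 24° ↓): 189 + 156 = 345°
−120° (triadic ↓): 345 − 120 = 225°

225°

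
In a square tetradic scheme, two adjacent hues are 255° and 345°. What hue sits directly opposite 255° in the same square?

75°

A square tetradic scheme places four hues 90° apart; opposite corners are 180° apart.
255 + 180 = 435 → 435 − 360 = 75°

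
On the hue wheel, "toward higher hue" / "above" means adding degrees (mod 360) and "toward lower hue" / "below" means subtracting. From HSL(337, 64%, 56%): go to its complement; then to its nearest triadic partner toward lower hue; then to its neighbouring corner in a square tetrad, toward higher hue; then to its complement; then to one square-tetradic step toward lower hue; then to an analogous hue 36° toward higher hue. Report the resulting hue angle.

253°

complement +180°: 337 + 180 = 517 → 517 − 360 = 157°
triadic ↓ −120°: 157 − 120 = 37°
square ↑ +90°: 37 + 90 = 127°
complement +180°: 127 + 180 = 307°
square ↓ −90°: 307 − 90 = 217°
analog 36° ↑ +36°: 217 + 36 = 253°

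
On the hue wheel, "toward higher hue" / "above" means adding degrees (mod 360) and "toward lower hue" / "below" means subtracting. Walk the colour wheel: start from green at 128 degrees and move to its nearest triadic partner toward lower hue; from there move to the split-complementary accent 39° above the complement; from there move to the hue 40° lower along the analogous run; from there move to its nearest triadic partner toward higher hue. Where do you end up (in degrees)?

128 − 120 = 8°   (triadic ↓)
8 + 219 = 227°   (split-comp 39° ↑)
227 − 40 = 187°   (analog 40° ↓)
187 + 120 = 307°   (triadic ↑)

307°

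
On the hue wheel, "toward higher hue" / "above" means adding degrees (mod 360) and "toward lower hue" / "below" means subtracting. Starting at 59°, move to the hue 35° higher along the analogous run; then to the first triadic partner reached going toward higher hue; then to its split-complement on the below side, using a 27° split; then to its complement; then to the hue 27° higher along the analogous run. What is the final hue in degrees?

214°

59 + 35 = 94°   (analog 35° ↑)
94 + 120 = 214°   (triadic ↑)
214 + 153 = 367 → 367 − 360 = 7°   (split-comp 27° ↓)
7 + 180 = 187°   (complement)
187 + 27 = 214°   (analog 27° ↑)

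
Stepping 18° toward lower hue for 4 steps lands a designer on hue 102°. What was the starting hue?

174°

4 steps of 18° (toward lower hue) give a net shift of −72°.
Start = end − shift: 102 + 72 = 174°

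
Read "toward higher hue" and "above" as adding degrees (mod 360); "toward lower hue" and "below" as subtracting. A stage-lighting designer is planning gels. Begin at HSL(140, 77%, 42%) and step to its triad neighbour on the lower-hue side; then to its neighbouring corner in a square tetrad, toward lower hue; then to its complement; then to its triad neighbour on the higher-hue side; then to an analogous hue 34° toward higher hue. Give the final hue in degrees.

264°

−120° (triadic ↓): 140 − 120 = 20°
−90° (square ↓): 20 − 90 = -70 → -70 + 360 = 290°
+180° (complement): 290 + 180 = 470 → 470 − 360 = 110°
+120° (triadic ↑): 110 + 120 = 230°
+34° (analog 34° ↑): 230 + 34 = 264°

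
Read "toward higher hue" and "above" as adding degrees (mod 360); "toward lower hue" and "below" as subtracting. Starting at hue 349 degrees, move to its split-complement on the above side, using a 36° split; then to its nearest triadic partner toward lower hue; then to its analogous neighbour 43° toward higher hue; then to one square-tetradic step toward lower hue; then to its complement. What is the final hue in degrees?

218°

split-comp 36° ↑ +216°: 349 + 216 = 565 → 565 − 360 = 205°
triadic ↓ −120°: 205 − 120 = 85°
analog 43° ↑ +43°: 85 + 43 = 128°
square ↓ −90°: 128 − 90 = 38°
complement +180°: 38 + 180 = 218°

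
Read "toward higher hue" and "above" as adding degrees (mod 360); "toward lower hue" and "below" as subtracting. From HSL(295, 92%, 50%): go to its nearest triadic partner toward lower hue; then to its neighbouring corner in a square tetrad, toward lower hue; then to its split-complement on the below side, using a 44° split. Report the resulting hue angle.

triadic ↓ −120°: 295 − 120 = 175°
square ↓ −90°: 175 − 90 = 85°
split-comp 44° ↓ +136°: 85 + 136 = 221°

221°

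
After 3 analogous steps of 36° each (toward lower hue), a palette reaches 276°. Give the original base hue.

3 steps of 36° (toward lower hue) give a net shift of −108°.
Start = end − shift: 276 + 108 = 384 → 384 − 360 = 24°

24°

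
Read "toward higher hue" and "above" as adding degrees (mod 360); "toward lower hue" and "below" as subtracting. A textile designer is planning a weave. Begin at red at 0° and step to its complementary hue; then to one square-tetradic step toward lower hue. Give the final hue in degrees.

90°

0 + 180 = 180°   (complement)
180 − 90 = 90°   (square ↓)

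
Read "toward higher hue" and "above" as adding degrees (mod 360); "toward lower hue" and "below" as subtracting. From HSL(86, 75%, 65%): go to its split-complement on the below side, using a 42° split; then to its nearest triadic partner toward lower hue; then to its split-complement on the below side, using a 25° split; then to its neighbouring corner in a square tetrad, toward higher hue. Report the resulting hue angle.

349°

86 + 138 = 224°   (split-comp 42° ↓)
224 − 120 = 104°   (triadic ↓)
104 + 155 = 259°   (split-comp 25° ↓)
259 + 90 = 349°   (square ↑)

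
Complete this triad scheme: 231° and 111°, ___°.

351°

A triad places three hues 120° apart.
The full set through 111° is {111°, 231°, 351°}.
Given {111°, 231°}, the missing hue is 351°.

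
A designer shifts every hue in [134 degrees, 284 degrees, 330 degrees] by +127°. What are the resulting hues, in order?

261°, 51°, 97°

134 + 127 = 261°
284 + 127 = 411 → 411 − 360 = 51°
330 + 127 = 457 → 457 − 360 = 97°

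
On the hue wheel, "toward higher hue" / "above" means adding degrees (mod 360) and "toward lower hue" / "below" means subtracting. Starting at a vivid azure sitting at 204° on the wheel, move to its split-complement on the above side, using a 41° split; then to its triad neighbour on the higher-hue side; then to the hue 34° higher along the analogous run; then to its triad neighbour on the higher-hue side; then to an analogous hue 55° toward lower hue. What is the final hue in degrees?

284°

split-comp 41° ↑ +221°: 204 + 221 = 425 → 425 − 360 = 65°
triadic ↑ +120°: 65 + 120 = 185°
analog 34° ↑ +34°: 185 + 34 = 219°
triadic ↑ +120°: 219 + 120 = 339°
analog 55° ↓ −55°: 339 − 55 = 284°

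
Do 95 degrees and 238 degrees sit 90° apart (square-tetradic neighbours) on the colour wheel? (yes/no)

no

Angular distance: |95 − 238| = 143 = 143°.
90° apart (square-tetradic neighbours) requires 90°.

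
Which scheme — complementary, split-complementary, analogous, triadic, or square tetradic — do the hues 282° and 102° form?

complementary

Sort the hues: 102°, 282°.
Successive gaps around the wheel: 180°, 180°.
Two hues 180° apart are complementary.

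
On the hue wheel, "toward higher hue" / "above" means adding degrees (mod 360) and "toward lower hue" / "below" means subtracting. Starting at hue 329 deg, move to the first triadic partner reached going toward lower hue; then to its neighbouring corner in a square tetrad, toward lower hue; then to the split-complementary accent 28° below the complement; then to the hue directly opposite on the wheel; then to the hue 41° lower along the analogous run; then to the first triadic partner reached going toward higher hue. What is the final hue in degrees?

−120° (triadic ↓): 329 − 120 = 209°
−90° (square ↓): 209 − 90 = 119°
+152° (split-comp 28° ↓): 119 + 152 = 271°
+180° (complement): 271 + 180 = 451 → 451 − 360 = 91°
−41° (analog 41° ↓): 91 − 41 = 50°
+120° (triadic ↑): 50 + 120 = 170°

170°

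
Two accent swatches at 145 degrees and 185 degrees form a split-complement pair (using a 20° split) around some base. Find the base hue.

The accents sit 20° either side of the complement, so the complement is their short-arc midpoint on the wheel.
Short-arc midpoint of 145° and 185°: 165°.
Base is 180° from the complement: 165 − 180 = -15 → -15 + 360 = 345°

345°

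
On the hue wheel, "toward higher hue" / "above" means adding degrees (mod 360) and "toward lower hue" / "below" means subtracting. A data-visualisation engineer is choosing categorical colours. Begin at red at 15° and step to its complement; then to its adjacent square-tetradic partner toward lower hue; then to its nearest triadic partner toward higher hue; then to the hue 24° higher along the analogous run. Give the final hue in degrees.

+180° (complement): 15 + 180 = 195°
−90° (square ↓): 195 − 90 = 105°
+120° (triadic ↑): 105 + 120 = 225°
+24° (analog 24° ↑): 225 + 24 = 249°

249°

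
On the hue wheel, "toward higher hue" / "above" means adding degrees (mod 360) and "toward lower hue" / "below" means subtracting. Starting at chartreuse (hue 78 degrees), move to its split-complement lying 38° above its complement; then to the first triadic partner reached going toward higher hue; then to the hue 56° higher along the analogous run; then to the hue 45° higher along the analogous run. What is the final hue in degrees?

+218° (split-comp 38° ↑): 78 + 218 = 296°
+120° (triadic ↑): 296 + 120 = 416 → 416 − 360 = 56°
+56° (analog 56° ↑): 56 + 56 = 112°
+45° (analog 45° ↑): 112 + 45 = 157°

157°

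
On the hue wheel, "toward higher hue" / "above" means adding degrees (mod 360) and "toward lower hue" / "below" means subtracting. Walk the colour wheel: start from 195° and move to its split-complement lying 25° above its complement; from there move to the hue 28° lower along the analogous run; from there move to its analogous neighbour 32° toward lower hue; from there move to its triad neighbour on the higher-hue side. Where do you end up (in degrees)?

split-comp 25° ↑ +205°: 195 + 205 = 400 → 400 − 360 = 40°
analog 28° ↓ −28°: 40 − 28 = 12°
analog 32° ↓ −32°: 12 − 32 = -20 → -20 + 360 = 340°
triadic ↑ +120°: 340 + 120 = 460 → 460 − 360 = 100°

100°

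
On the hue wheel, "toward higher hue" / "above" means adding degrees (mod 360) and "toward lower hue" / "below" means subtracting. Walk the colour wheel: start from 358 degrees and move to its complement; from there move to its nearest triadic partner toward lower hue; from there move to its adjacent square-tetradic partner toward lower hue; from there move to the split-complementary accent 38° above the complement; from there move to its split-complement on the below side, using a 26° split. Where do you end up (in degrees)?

complement +180°: 358 + 180 = 538 → 538 − 360 = 178°
triadic ↓ −120°: 178 − 120 = 58°
square ↓ −90°: 58 − 90 = -32 → -32 + 360 = 328°
split-comp 38° ↑ +218°: 328 + 218 = 546 → 546 − 360 = 186°
split-comp 26° ↓ +154°: 186 + 154 = 340°

340°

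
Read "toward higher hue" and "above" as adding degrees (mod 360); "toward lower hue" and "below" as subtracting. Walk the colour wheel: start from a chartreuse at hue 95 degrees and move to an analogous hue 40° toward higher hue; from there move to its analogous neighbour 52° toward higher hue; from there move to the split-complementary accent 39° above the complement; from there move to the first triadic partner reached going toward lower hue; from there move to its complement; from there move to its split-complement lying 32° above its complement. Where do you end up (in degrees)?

318°

95 + 40 = 135°   (analog 40° ↑)
135 + 52 = 187°   (analog 52° ↑)
187 + 219 = 406 → 406 − 360 = 46°   (split-comp 39° ↑)
46 − 120 = -74 → -74 + 360 = 286°   (triadic ↓)
286 + 180 = 466 → 466 − 360 = 106°   (complement)
106 + 212 = 318°   (split-comp 32° ↑)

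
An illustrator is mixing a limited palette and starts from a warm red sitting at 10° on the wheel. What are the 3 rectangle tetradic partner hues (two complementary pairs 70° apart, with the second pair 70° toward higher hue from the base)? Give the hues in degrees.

80°, 190°, 260°

A rectangular tetradic uses two complementary pairs 70° apart: offsets 0°, 70°, 180°, 250°.
10 + 70 = 80°
10 + 180 = 190°
10 + 250 = 260°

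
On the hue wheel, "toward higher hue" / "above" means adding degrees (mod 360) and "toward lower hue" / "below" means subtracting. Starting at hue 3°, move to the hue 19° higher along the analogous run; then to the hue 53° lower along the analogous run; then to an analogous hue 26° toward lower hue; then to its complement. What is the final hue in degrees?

123°

3 + 19 = 22°   (analog 19° ↑)
22 − 53 = -31 → -31 + 360 = 329°   (analog 53° ↓)
329 − 26 = 303°   (analog 26° ↓)
303 + 180 = 483 → 483 − 360 = 123°   (complement)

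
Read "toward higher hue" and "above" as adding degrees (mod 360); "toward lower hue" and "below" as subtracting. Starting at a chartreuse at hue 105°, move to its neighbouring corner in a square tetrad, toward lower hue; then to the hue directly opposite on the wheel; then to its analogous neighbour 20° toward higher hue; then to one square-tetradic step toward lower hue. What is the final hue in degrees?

125°

−90° (square ↓): 105 − 90 = 15°
+180° (complement): 15 + 180 = 195°
+20° (analog 20° ↑): 195 + 20 = 215°
−90° (square ↓): 215 − 90 = 125°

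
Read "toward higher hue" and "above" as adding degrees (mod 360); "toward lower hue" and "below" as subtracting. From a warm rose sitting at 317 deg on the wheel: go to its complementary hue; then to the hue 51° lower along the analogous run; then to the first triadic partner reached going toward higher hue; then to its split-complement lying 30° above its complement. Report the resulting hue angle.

complement +180°: 317 + 180 = 497 → 497 − 360 = 137°
analog 51° ↓ −51°: 137 − 51 = 86°
triadic ↑ +120°: 86 + 120 = 206°
split-comp 30° ↑ +210°: 206 + 210 = 416 → 416 − 360 = 56°

56°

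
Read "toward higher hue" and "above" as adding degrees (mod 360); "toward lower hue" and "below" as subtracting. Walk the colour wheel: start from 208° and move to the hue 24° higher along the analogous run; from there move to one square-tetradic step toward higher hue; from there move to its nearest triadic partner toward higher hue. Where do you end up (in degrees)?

82°

+24° (analog 24° ↑): 208 + 24 = 232°
+90° (square ↑): 232 + 90 = 322°
+120° (triadic ↑): 322 + 120 = 442 → 442 − 360 = 82°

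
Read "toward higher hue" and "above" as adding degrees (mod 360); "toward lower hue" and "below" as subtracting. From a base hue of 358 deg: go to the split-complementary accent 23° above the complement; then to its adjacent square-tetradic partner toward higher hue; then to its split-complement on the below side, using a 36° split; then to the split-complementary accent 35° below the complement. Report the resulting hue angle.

220°

358 + 203 = 561 → 561 − 360 = 201°   (split-comp 23° ↑)
201 + 90 = 291°   (square ↑)
291 + 144 = 435 → 435 − 360 = 75°   (split-comp 36° ↓)
75 + 145 = 220°   (split-comp 35° ↓)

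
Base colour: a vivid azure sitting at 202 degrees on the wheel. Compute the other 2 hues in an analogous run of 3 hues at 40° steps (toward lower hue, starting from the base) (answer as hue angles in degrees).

Analogous hues sit every 40° along the wheel.
202 − 40 = 162°
202 − 80 = 122°

162° and 122°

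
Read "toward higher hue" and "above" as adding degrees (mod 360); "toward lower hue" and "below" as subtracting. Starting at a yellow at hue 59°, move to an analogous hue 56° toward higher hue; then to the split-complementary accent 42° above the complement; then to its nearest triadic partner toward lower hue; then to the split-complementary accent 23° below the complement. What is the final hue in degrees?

14°

59 + 56 = 115°   (analog 56° ↑)
115 + 222 = 337°   (split-comp 42° ↑)
337 − 120 = 217°   (triadic ↓)
217 + 157 = 374 → 374 − 360 = 14°   (split-comp 23° ↓)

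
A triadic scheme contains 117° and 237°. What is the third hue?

A triad spaces three hues 120° apart.
The full set is {117°, 237°, 357°}.

357°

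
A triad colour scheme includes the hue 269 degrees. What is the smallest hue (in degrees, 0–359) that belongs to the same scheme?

A triad places three hues 120° apart.
The full set through 269° is {29°, 149°, 269°}.

29°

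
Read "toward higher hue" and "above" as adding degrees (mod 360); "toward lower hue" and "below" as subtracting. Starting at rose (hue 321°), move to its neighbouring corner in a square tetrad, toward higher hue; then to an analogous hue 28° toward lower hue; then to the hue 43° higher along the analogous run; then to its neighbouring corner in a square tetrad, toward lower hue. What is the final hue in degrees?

321 + 90 = 411 → 411 − 360 = 51°   (square ↑)
51 − 28 = 23°   (analog 28° ↓)
23 + 43 = 66°   (analog 43° ↑)
66 − 90 = -24 → -24 + 360 = 336°   (square ↓)

336°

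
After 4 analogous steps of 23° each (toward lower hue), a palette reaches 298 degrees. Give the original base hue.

30°

4 steps of 23° (toward lower hue) give a net shift of −92°.
Start = end − shift: 298 + 92 = 390 → 390 − 360 = 30°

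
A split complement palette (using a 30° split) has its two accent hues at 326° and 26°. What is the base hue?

The accents sit 30° either side of the complement, so the complement is their short-arc midpoint on the wheel.
Short-arc midpoint of 326° and 26°: 356°.
Base is 180° from the complement: 356 − 180 = 176°

176°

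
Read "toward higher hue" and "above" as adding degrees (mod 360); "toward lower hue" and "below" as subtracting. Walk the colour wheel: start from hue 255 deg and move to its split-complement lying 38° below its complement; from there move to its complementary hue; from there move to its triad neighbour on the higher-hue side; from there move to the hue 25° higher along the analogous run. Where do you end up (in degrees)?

2°

+142° (split-comp 38° ↓): 255 + 142 = 397 → 397 − 360 = 37°
+180° (complement): 37 + 180 = 217°
+120° (triadic ↑): 217 + 120 = 337°
+25° (analog 25° ↑): 337 + 25 = 362 → 362 − 360 = 2°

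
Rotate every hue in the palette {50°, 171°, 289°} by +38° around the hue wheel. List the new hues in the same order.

50 + 38 = 88°
171 + 38 = 209°
289 + 38 = 327°

88°, 209°, 327°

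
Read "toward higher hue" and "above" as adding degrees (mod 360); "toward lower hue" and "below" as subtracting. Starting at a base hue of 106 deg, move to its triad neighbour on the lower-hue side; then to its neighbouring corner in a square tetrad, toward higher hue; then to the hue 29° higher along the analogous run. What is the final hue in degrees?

106 − 120 = -14 → -14 + 360 = 346°   (triadic ↓)
346 + 90 = 436 → 436 − 360 = 76°   (square ↑)
76 + 29 = 105°   (analog 29° ↑)

105°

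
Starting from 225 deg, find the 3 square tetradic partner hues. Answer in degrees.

315°, 45°, 135°

A square tetradic scheme places four hues every 90°.
225 + 90 = 315°
225 + 180 = 405 → 405 − 360 = 45°
225 + 270 = 495 → 495 − 360 = 135°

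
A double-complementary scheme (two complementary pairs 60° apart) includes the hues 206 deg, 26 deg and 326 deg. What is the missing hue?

146°

A rectangular tetradic uses two complementary pairs 60° apart: offsets 0°, 60°, 180°, 240°.
Among {26°, 206°, 326°}, 26° and 206° are a 180° pair.
The remaining hue 326° needs its own complement: 326 + 180 = 506 → 506 − 360 = 146°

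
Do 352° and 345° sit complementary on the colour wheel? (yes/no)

Angular distance: |352 − 345| = 7 = 7°.
Complementary requires 180°.

no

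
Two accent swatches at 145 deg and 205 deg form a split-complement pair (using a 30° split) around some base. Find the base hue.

355°

The accents sit 30° either side of the complement, so the complement is their short-arc midpoint on the wheel.
Short-arc midpoint of 145° and 205°: 175°.
Base is 180° from the complement: 175 − 180 = -5 → -5 + 360 = 355°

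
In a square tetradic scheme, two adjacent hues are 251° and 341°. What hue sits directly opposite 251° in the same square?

A square tetradic scheme places four hues 90° apart; opposite corners are 180° apart.
251 + 180 = 431 → 431 − 360 = 71°

71°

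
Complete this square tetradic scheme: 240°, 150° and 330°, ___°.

A square tetradic scheme places four hues every 90°.
The full set through 150° is {60°, 150°, 240°, 330°}.
Given {150°, 240°, 330°}, the missing hue is 60°.

60°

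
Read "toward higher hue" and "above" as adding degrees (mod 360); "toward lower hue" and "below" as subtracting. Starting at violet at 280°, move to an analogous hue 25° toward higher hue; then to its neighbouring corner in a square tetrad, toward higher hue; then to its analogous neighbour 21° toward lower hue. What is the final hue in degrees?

analog 25° ↑ +25°: 280 + 25 = 305°
square ↑ +90°: 305 + 90 = 395 → 395 − 360 = 35°
analog 21° ↓ −21°: 35 − 21 = 14°

14°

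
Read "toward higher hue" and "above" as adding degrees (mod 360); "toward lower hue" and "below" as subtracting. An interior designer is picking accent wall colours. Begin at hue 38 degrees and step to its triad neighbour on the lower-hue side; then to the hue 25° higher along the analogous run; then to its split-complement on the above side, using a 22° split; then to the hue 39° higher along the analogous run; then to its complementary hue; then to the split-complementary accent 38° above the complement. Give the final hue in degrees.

222°

−120° (triadic ↓): 38 − 120 = -82 → -82 + 360 = 278°
+25° (analog 25° ↑): 278 + 25 = 303°
+202° (split-comp 22° ↑): 303 + 202 = 505 → 505 − 360 = 145°
+39° (analog 39° ↑): 145 + 39 = 184°
+180° (complement): 184 + 180 = 364 → 364 − 360 = 4°
+218° (split-comp 38° ↑): 4 + 218 = 222°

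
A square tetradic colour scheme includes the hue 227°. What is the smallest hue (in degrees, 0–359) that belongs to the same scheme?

47°

A square tetradic scheme places four hues every 90°.
The full set through 227° is {47°, 137°, 227°, 317°}.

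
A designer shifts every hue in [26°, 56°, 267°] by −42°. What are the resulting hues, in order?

344°, 14°, 225°

26 − 42 = -16 → -16 + 360 = 344°
56 − 42 = 14°
267 − 42 = 225°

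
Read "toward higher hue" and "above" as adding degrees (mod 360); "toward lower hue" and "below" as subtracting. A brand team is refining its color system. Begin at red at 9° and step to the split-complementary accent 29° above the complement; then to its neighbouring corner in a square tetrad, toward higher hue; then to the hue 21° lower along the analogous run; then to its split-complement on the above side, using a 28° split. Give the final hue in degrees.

135°

9 + 209 = 218°   (split-comp 29° ↑)
218 + 90 = 308°   (square ↑)
308 − 21 = 287°   (analog 21° ↓)
287 + 208 = 495 → 495 − 360 = 135°   (split-comp 28° ↑)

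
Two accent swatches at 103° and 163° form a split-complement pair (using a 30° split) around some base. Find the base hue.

313°

The accents sit 30° either side of the complement, so the complement is their short-arc midpoint on the wheel.
Short-arc midpoint of 103° and 163°: 133°.
Base is 180° from the complement: 133 − 180 = -47 → -47 + 360 = 313°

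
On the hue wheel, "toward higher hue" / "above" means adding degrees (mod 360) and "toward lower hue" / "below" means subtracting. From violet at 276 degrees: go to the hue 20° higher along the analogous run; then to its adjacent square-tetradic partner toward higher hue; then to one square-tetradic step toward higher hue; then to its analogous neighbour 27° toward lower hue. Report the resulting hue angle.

+20° (analog 20° ↑): 276 + 20 = 296°
+90° (square ↑): 296 + 90 = 386 → 386 − 360 = 26°
+90° (square ↑): 26 + 90 = 116°
−27° (analog 27° ↓): 116 − 27 = 89°

89°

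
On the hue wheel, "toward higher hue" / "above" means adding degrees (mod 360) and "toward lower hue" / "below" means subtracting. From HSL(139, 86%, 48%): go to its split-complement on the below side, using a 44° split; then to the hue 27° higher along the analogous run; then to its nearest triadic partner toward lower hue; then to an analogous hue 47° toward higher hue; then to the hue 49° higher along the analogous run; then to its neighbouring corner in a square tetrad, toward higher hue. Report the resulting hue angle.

139 + 136 = 275°   (split-comp 44° ↓)
275 + 27 = 302°   (analog 27° ↑)
302 − 120 = 182°   (triadic ↓)
182 + 47 = 229°   (analog 47° ↑)
229 + 49 = 278°   (analog 49° ↑)
278 + 90 = 368 → 368 − 360 = 8°   (square ↑)

8°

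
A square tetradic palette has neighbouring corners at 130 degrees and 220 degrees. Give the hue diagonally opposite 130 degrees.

310°

A square tetradic scheme places four hues 90° apart; opposite corners are 180° apart.
130 + 180 = 310°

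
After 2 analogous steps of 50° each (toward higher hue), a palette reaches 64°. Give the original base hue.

324°

2 steps of 50° (toward higher hue) give a net shift of +100°.
Start = end − shift: 64 − 100 = -36 → -36 + 360 = 324°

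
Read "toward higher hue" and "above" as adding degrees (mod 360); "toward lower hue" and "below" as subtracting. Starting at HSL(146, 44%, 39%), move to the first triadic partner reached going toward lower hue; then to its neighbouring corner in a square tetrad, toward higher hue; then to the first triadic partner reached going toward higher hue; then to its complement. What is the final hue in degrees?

56°

triadic ↓ −120°: 146 − 120 = 26°
square ↑ +90°: 26 + 90 = 116°
triadic ↑ +120°: 116 + 120 = 236°
complement +180°: 236 + 180 = 416 → 416 − 360 = 56°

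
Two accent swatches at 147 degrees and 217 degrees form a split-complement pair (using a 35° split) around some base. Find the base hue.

The accents sit 35° either side of the complement, so the complement is their short-arc midpoint on the wheel.
Short-arc midpoint of 147° and 217°: 182°.
Base is 180° from the complement: 182 − 180 = 2°

2°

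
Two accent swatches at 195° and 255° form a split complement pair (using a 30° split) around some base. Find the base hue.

45°

The accents sit 30° either side of the complement, so the complement is their short-arc midpoint on the wheel.
Short-arc midpoint of 195° and 255°: 225°.
Base is 180° from the complement: 225 − 180 = 45°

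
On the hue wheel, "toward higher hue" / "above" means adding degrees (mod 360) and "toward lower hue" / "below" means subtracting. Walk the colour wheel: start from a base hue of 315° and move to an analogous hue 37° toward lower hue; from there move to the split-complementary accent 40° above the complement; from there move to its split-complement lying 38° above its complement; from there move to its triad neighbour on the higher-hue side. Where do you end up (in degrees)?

315 − 37 = 278°   (analog 37° ↓)
278 + 220 = 498 → 498 − 360 = 138°   (split-comp 40° ↑)
138 + 218 = 356°   (split-comp 38° ↑)
356 + 120 = 476 → 476 − 360 = 116°   (triadic ↑)

116°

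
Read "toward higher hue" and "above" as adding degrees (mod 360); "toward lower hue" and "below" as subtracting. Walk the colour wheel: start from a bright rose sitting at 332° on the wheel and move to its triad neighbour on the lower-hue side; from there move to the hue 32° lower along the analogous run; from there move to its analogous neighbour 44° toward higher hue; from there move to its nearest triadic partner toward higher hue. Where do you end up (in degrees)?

344°

332 − 120 = 212°   (triadic ↓)
212 − 32 = 180°   (analog 32° ↓)
180 + 44 = 224°   (analog 44° ↑)
224 + 120 = 344°   (triadic ↑)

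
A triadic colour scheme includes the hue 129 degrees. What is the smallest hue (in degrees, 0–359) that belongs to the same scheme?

A triad places three hues 120° apart.
The full set through 129° is {9°, 129°, 249°}.

9°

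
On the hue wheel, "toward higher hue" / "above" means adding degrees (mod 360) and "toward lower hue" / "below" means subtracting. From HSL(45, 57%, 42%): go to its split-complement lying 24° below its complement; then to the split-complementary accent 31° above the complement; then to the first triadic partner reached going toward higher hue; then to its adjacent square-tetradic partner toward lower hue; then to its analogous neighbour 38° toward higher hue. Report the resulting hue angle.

120°

split-comp 24° ↓ +156°: 45 + 156 = 201°
split-comp 31° ↑ +211°: 201 + 211 = 412 → 412 − 360 = 52°
triadic ↑ +120°: 52 + 120 = 172°
square ↓ −90°: 172 − 90 = 82°
analog 38° ↑ +38°: 82 + 38 = 120°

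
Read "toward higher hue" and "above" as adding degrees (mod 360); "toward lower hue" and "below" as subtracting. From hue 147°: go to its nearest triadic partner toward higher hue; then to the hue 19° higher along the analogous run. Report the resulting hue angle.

147 + 120 = 267°   (triadic ↑)
267 + 19 = 286°   (analog 19° ↑)

286°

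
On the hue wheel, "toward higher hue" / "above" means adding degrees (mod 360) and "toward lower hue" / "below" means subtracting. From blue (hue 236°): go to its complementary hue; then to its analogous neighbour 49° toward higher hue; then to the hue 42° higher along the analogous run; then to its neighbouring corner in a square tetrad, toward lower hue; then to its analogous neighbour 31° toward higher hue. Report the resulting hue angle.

+180° (complement): 236 + 180 = 416 → 416 − 360 = 56°
+49° (analog 49° ↑): 56 + 49 = 105°
+42° (analog 42° ↑): 105 + 42 = 147°
−90° (square ↓): 147 − 90 = 57°
+31° (analog 31° ↑): 57 + 31 = 88°

88°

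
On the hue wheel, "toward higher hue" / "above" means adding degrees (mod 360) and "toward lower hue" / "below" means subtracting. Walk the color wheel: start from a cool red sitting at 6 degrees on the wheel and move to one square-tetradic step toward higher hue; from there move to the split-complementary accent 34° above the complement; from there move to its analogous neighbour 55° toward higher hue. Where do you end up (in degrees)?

+90° (square ↑): 6 + 90 = 96°
+214° (split-comp 34° ↑): 96 + 214 = 310°
+55° (analog 55° ↑): 310 + 55 = 365 → 365 − 360 = 5°

5°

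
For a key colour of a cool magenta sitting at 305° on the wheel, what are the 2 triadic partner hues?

A triad places three hues 120° apart.
305 + 120 = 425 → 425 − 360 = 65°
305 + 240 = 545 → 545 − 360 = 185°

65° and 185°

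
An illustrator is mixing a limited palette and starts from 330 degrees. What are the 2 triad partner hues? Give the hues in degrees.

330 + 120 = 450 → 450 − 360 = 90°
330 + 240 = 570 → 570 − 360 = 210°

90° and 210°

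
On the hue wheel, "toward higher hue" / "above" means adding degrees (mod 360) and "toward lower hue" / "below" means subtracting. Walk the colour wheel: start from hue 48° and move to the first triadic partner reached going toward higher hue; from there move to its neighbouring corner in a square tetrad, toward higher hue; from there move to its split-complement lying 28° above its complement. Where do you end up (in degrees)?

106°

48 + 120 = 168°   (triadic ↑)
168 + 90 = 258°   (square ↑)
258 + 208 = 466 → 466 − 360 = 106°   (split-comp 28° ↑)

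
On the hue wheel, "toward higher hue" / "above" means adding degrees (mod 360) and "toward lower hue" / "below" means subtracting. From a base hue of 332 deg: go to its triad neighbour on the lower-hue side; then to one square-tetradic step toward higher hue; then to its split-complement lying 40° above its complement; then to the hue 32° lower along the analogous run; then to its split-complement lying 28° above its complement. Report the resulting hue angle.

338°

−120° (triadic ↓): 332 − 120 = 212°
+90° (square ↑): 212 + 90 = 302°
+220° (split-comp 40° ↑): 302 + 220 = 522 → 522 − 360 = 162°
−32° (analog 32° ↓): 162 − 32 = 130°
+208° (split-comp 28° ↑): 130 + 208 = 338°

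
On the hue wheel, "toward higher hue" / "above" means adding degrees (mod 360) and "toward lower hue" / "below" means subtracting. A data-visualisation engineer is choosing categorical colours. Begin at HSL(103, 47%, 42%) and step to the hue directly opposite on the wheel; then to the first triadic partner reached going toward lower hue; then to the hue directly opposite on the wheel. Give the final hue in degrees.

343°

+180° (complement): 103 + 180 = 283°
−120° (triadic ↓): 283 − 120 = 163°
+180° (complement): 163 + 180 = 343°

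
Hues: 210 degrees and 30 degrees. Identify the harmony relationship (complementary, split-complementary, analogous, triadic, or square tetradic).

complementary

Sort the hues: 30°, 210°.
Successive gaps around the wheel: 180°, 180°.
Two hues 180° apart are complementary.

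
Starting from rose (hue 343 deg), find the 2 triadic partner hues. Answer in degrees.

103° and 223°

A triad places three hues 120° apart.
343 + 120 = 463 → 463 − 360 = 103°
343 + 240 = 583 → 583 − 360 = 223°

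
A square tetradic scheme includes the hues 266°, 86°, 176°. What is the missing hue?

A square tetradic scheme places four hues every 90°.
The full set through 86° is {86°, 176°, 266°, 356°}.
Given {86°, 176°, 266°}, the missing hue is 356°.

356°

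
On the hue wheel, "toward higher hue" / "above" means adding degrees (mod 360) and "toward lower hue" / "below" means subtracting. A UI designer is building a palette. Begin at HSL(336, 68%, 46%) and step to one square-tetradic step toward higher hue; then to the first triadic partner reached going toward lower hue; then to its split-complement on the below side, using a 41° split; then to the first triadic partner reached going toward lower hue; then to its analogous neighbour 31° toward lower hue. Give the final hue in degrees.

+90° (square ↑): 336 + 90 = 426 → 426 − 360 = 66°
−120° (triadic ↓): 66 − 120 = -54 → -54 + 360 = 306°
+139° (split-comp 41° ↓): 306 + 139 = 445 → 445 − 360 = 85°
−120° (triadic ↓): 85 − 120 = -35 → -35 + 360 = 325°
−31° (analog 31° ↓): 325 − 31 = 294°

294°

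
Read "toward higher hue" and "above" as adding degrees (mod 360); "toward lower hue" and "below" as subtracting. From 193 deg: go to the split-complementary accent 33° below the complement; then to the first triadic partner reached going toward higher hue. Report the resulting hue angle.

193 + 147 = 340°   (split-comp 33° ↓)
340 + 120 = 460 → 460 − 360 = 100°   (triadic ↑)

100°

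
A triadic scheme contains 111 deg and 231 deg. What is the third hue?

A triad spaces three hues 120° apart.
The full set is {111°, 231°, 351°}.

351°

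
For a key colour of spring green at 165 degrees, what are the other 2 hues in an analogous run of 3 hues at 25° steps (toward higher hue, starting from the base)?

190° and 215°

Analogous hues sit every 25° along the wheel.
165 + 25 = 190°
165 + 50 = 215°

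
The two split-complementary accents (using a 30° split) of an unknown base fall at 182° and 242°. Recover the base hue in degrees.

The accents sit 30° either side of the complement, so the complement is their short-arc midpoint on the wheel.
Short-arc midpoint of 182° and 242°: 212°.
Base is 180° from the complement: 212 − 180 = 32°

32°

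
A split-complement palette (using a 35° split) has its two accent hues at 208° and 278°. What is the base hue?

63°

The accents sit 35° either side of the complement, so the complement is their short-arc midpoint on the wheel.
Short-arc midpoint of 208° and 278°: 243°.
Base is 180° from the complement: 243 − 180 = 63°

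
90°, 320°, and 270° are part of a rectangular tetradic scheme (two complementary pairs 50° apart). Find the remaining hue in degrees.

140°

A rectangular tetradic uses two complementary pairs 50° apart: offsets 0°, 50°, 180°, 230°.
Among {90°, 270°, 320°}, 270° and 90° are a 180° pair.
The remaining hue 320° needs its own complement: 320 + 180 = 500 → 500 − 360 = 140°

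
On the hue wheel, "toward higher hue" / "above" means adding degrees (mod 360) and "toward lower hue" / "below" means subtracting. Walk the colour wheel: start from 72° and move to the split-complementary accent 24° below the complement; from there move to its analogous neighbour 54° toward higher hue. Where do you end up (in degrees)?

+156° (split-comp 24° ↓): 72 + 156 = 228°
+54° (analog 54° ↑): 228 + 54 = 282°

282°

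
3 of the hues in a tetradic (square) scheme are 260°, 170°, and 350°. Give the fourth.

A square tetradic scheme places four hues every 90°.
The full set through 170° is {80°, 170°, 260°, 350°}.
Given {170°, 260°, 350°}, the missing hue is 80°.

80°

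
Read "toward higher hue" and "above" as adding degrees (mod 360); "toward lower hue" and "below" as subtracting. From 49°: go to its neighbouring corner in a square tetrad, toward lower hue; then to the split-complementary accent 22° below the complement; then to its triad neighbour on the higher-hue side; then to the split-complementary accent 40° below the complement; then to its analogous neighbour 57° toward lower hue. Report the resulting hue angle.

320°

square ↓ −90°: 49 − 90 = -41 → -41 + 360 = 319°
split-comp 22° ↓ +158°: 319 + 158 = 477 → 477 − 360 = 117°
triadic ↑ +120°: 117 + 120 = 237°
split-comp 40° ↓ +140°: 237 + 140 = 377 → 377 − 360 = 17°
analog 57° ↓ −57°: 17 − 57 = -40 → -40 + 360 = 320°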